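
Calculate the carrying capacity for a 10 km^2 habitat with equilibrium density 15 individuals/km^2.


K = 15 * 10 = 150 individuals

150 individuals


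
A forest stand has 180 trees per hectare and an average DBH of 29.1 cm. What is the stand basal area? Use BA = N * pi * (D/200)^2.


(D/200)^2 = (29.1/200)^2 = 0.1455^2 = 0.02117025
Individual BA = 3.141593 * 0.02117025 = 0.0665083 m^2
Stand BA = 180 * 0.0665083 = 11.9715 ≈ 11.97 m^2/ha

11.97 m^2/ha


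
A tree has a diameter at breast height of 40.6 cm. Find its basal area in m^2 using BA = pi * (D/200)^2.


D/200 = 40.6/200 = 0.203 m
(D/200)^2 = 0.203^2 = 0.041209
BA = 3.141593 * 0.041209 = 0.129462 ≈ 0.1295 m^2

0.1295 m^2


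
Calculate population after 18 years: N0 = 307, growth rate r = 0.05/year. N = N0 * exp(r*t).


r*t = 0.05 * 18 = 0.9
exp(0.9) = 2.45960
N = 307 * 2.45960 = 755.097 ≈ 755

755


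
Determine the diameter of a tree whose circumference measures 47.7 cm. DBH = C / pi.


DBH = C / pi = 47.7 / 3.141593 = 15.1834 ≈ 15.18 cm

15.18 cm


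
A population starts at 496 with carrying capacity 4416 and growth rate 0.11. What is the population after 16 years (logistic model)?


(K - N0)/N0 = (4416 - 496)/496 = 3920/496 = 7.90323
r*t = 0.11 * 16 = 1.76; exp(-1.76) = 0.172045
7.90323 * 0.172045 = 1.35971
1 + 1.35971 = 2.35971
N = 4416 / 2.35971 = 1871.42 ≈ 1871

1871


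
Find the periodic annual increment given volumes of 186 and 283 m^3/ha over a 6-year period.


PAI = (V2 - V1) / period = (283 - 186) / 6 = 97 / 6 = 16.1667 ≈ 16.17 m^3/ha/yr

16.17 m^3/ha/yr


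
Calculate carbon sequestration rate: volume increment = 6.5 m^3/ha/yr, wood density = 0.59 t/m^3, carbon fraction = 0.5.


C = 6.5 * 0.59 * 0.5 = 1.9175 ≈ 1.92 t C/ha/yr

1.92 t C/ha/yr


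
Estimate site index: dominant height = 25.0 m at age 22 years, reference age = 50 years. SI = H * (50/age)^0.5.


50/22 = 2.27273
(2.27273)^0.5 = 1.50756
SI = 25.0 * 1.50756 = 37.6890 ≈ 37.7 m

37.7 m


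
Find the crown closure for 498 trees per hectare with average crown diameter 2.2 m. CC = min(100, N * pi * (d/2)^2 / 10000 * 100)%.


(d/2)^2 = (2.2/2)^2 = 1.1^2 = 1.21
Crown area = 3.141593 * 1.21 = 3.80133 m^2
N * area / 10000 * 100 = 498 * 3.80133 / 10000 * 100 = 18.9306
CC = min(100, 18.9306) = 18.9306 ≈ 18.9%

18.9%


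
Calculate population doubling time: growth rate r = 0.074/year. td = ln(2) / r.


td = ln(2) / 0.074 = 0.693147 / 0.074 = 9.36685 ≈ 9.4 years

9.4 years


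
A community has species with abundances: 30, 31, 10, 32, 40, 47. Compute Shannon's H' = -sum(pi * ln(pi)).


Total N = 30 + 31 + 10 + 32 + 40 + 47 = 190
Per-species terms:
  p = 30/190 = 0.157895; ln(p) = -1.845825; p*ln(p) = 0.157895 * (-1.845825) = -0.291447
  p = 31/190 = 0.163158; ln(p) = -1.813036; p*ln(p) = 0.163158 * (-1.813036) = -0.295811
  p = 10/190 = 0.052632; ln(p) = -2.944431; p*ln(p) = 0.052632 * (-2.944431) = -0.154971
  p = 32/190 = 0.168421; ln(p) = -1.781288; p*ln(p) = 0.168421 * (-1.781288) = -0.300006
  p = 40/190 = 0.210526; ln(p) = -1.558146; p*ln(p) = 0.210526 * (-1.558146) = -0.328030
  p = 47/190 = 0.247368; ln(p) = -1.396878; p*ln(p) = 0.247368 * (-1.396878) = -0.345543
sum(p*ln(p)) = (-0.291447) + (-0.295811) + (-0.154971) + (-0.300006) + (-0.328030) + (-0.345543) = -1.715808
H' = -(-1.715808) = 1.715808 ≈ 1.7158

1.7158


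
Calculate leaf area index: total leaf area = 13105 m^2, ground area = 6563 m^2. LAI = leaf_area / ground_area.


LAI = 13105 / 6563 = 1.9968 ≈ 2.00

2.00


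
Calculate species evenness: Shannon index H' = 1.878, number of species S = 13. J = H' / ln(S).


ln(13) = 2.56495
J = H' / ln(S) = 1.878 / 2.56495 = 0.732178 ≈ 0.7322

0.7322


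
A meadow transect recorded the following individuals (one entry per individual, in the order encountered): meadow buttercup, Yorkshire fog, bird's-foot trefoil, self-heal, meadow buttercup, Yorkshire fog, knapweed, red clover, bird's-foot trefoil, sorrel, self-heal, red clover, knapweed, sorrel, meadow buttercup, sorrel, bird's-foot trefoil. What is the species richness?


Total individuals logged = 17
Distinct species (count of individuals): meadow buttercup (3), Yorkshire fog (2), bird's-foot trefoil (3), self-heal (2), knapweed (2), red clover (2), sorrel (3)
Species richness = number of distinct species = 7

7


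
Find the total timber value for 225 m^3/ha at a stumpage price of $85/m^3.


Value = 225 * 85 = $19125/ha

$19125/ha


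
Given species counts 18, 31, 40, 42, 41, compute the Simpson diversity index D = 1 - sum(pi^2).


Total N = 18 + 31 + 40 + 42 + 41 = 172
Per-species terms:
  p = 18/172 = 0.104651; p^2 = 0.104651^2 = 0.010952
  p = 31/172 = 0.180233; p^2 = 0.180233^2 = 0.032484
  p = 40/172 = 0.232558; p^2 = 0.232558^2 = 0.054083
  p = 42/172 = 0.244186; p^2 = 0.244186^2 = 0.059627
  p = 41/172 = 0.238372; p^2 = 0.238372^2 = 0.056821
sum(p^2) = 0.010952 + 0.032484 + 0.054083 + 0.059627 + 0.056821 = 0.213967
D = 1 - 0.213967 = 0.786033 ≈ 0.7860

0.7860


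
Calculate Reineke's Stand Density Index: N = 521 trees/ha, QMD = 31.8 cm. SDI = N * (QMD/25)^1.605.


QMD/25 = 31.8/25 = 1.272
(1.272)^1.605 = exp(1.605 * ln(1.272)) = exp(1.605 * 0.240590) = exp(0.386147) = 1.47130
SDI = 521 * 1.47130 = 766.547 ≈ 767

767


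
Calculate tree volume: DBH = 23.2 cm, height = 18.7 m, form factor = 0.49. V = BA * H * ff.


(D/200)^2 = (23.2/200)^2 = 0.116^2 = 0.013456
BA = 3.141593 * 0.013456 = 0.0422733 m^2
V = 0.0422733 * 18.7 * 0.49 = 0.387350 ≈ 0.387 m^3

0.387 m^3


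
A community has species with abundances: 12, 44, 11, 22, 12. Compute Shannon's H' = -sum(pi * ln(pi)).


Total N = 12 + 44 + 11 + 22 + 12 = 101
Per-species terms:
  p = 12/101 = 0.118812; ln(p) = -2.130213; p*ln(p) = 0.118812 * (-2.130213) = -0.253095
  p = 44/101 = 0.435644; ln(p) = -0.830930; p*ln(p) = 0.435644 * (-0.830930) = -0.361990
  p = 11/101 = 0.108911; ln(p) = -2.217224; p*ln(p) = 0.108911 * (-2.217224) = -0.241480
  p = 22/101 = 0.217822; ln(p) = -1.524077; p*ln(p) = 0.217822 * (-1.524077) = -0.331978
  p = 12/101 = 0.118812; ln(p) = -2.130213; p*ln(p) = 0.118812 * (-2.130213) = -0.253095
sum(p*ln(p)) = (-0.253095) + (-0.361990) + (-0.241480) + (-0.331978) + (-0.253095) = -1.441638
H' = -(-1.441638) = 1.441638 ≈ 1.4416

1.4416


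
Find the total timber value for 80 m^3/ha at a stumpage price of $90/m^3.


Value = 80 * 90 = $7200/ha

$7200/ha


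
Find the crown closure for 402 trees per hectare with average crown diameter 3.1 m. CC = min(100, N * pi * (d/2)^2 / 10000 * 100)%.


(d/2)^2 = (3.1/2)^2 = 1.55^2 = 2.4025
Crown area = 3.141593 * 2.4025 = 7.54768 m^2
N * area / 10000 * 100 = 402 * 7.54768 / 10000 * 100 = 30.3417
CC = min(100, 30.3417) = 30.3417 ≈ 30.3%

30.3%


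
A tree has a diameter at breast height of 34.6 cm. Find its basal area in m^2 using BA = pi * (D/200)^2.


D/200 = 34.6/200 = 0.173 m
(D/200)^2 = 0.173^2 = 0.029929
BA = 3.141593 * 0.029929 = 0.0940247 ≈ 0.0940 m^2

0.0940 m^2


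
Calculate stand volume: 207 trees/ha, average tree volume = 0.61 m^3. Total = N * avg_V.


V_stand = 207 * 0.61 = 126.27 ≈ 126.3 m^3/ha

126.3 m^3/ha


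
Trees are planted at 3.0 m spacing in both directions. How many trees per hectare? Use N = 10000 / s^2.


N = 10000 / 3.0^2 = 10000 / 9 = 1111.11 ≈ 1111 trees/ha

1111 trees/ha


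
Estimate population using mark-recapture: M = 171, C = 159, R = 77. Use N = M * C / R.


N = M * C / R = 171 * 159 / 77 = 27189 / 77 = 353.10 ≈ 353

353 individuals


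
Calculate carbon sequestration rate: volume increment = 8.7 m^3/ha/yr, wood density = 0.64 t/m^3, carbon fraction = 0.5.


C = 8.7 * 0.64 * 0.5 = 2.784 ≈ 2.78 t C/ha/yr

2.78 t C/ha/yr


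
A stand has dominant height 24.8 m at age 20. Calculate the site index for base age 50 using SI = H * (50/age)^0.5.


50/20 = 2.50000
(2.50000)^0.5 = 1.58114
SI = 24.8 * 1.58114 = 39.2123 ≈ 39.2 m

39.2 m


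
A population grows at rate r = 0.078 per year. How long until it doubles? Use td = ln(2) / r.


td = ln(2) / 0.078 = 0.693147 / 0.078 = 8.88650 ≈ 8.9 years

8.9 years


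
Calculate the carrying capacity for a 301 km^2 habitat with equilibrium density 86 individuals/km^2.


K = 86 * 301 = 25886 individuals

25886 individuals


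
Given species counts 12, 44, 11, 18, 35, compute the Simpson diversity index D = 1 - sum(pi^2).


Total N = 12 + 44 + 11 + 18 + 35 = 120
Per-species terms:
  p = 12/120 = 0.100000; p^2 = 0.100000^2 = 0.010000
  p = 44/120 = 0.366667; p^2 = 0.366667^2 = 0.134445
  p = 11/120 = 0.091667; p^2 = 0.091667^2 = 0.008403
  p = 18/120 = 0.150000; p^2 = 0.150000^2 = 0.022500
  p = 35/120 = 0.291667; p^2 = 0.291667^2 = 0.085070
sum(p^2) = 0.010000 + 0.134445 + 0.008403 + 0.022500 + 0.085070 = 0.260418
D = 1 - 0.260418 = 0.739582 ≈ 0.7396

0.7396


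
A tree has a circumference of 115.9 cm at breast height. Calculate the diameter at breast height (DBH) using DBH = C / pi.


DBH = C / pi = 115.9 / 3.141593 = 36.8921 ≈ 36.89 cm

36.89 cm


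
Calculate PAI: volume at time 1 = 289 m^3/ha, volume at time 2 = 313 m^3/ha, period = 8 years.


PAI = (V2 - V1) / period = (313 - 289) / 8 = 24 / 8 = 3.00 m^3/ha/yr

3.00 m^3/ha/yr


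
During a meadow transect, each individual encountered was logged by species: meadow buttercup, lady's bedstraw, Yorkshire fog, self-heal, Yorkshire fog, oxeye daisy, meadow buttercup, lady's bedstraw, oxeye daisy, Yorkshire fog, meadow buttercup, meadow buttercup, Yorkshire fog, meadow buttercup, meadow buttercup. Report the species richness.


Total individuals logged = 15
Distinct species (count of individuals): meadow buttercup (6), lady's bedstraw (2), Yorkshire fog (4), self-heal (1), oxeye daisy (2)
Species richness = number of distinct species = 5

5


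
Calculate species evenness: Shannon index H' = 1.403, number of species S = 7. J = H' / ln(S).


ln(7) = 1.94591
J = H' / ln(S) = 1.403 / 1.94591 = 0.720999 ≈ 0.7210

0.7210


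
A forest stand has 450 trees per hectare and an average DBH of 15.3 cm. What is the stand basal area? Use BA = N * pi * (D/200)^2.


(D/200)^2 = (15.3/200)^2 = 0.0765^2 = 0.00585225
Individual BA = 3.141593 * 0.00585225 = 0.0183854 m^2
Stand BA = 450 * 0.0183854 = 8.27343 ≈ 8.27 m^2/ha

8.27 m^2/ha


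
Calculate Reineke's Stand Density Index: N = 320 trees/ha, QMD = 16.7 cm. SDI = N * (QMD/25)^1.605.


QMD/25 = 16.7/25 = 0.668
(0.668)^1.605 = exp(1.605 * ln(0.668)) = exp(1.605 * (-0.403467)) = exp(-0.647565) = 0.523319
SDI = 320 * 0.523319 = 167.462 ≈ 167

167


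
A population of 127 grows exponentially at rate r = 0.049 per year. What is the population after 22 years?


r*t = 0.049 * 22 = 1.078
exp(1.078) = 2.93880
N = 127 * 2.93880 = 373.228 ≈ 373

373


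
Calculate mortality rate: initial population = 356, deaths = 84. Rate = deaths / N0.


Mortality rate = 84 / 356 = 0.235955 ≈ 0.2360

0.2360


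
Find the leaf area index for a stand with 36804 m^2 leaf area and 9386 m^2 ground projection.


LAI = 36804 / 9386 = 3.9212 ≈ 3.92

3.92


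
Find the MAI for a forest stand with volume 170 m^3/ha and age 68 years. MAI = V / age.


MAI = 170 / 68 = 2.50 m^3/ha/yr

2.50 m^3/ha/yr


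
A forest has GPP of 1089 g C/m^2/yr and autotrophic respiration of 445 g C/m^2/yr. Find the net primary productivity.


NPP = GPP - Ra = 1089 - 445 = 644 g C/m^2/yr

644 g C/m^2/yr


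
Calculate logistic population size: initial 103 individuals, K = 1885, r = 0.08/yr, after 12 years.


(K - N0)/N0 = (1885 - 103)/103 = 1782/103 = 17.3010
r*t = 0.08 * 12 = 0.96; exp(-0.96) = 0.382893
17.3010 * 0.382893 = 6.62443
1 + 6.62443 = 7.62443
N = 1885 / 7.62443 = 247.232 ≈ 247

247


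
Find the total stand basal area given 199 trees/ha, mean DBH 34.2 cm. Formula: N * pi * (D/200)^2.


(D/200)^2 = (34.2/200)^2 = 0.171^2 = 0.029241
Individual BA = 3.141593 * 0.029241 = 0.0918633 m^2
Stand BA = 199 * 0.0918633 = 18.2808 ≈ 18.28 m^2/ha

18.28 m^2/ha


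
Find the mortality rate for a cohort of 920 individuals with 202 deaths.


Mortality rate = 202 / 920 = 0.219565 ≈ 0.2196

0.2196


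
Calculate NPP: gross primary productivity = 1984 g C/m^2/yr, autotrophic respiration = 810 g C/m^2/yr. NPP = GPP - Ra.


NPP = GPP - Ra = 1984 - 810 = 1174 g C/m^2/yr

1174 g C/m^2/yr


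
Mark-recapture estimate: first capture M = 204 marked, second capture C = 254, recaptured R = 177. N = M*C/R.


N = M * C / R = 204 * 254 / 177 = 51816 / 177 = 292.75 ≈ 293

293 individuals


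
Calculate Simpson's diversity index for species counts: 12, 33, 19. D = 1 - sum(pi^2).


Total N = 12 + 33 + 19 = 64
Per-species terms:
  p = 12/64 = 0.187500; p^2 = 0.187500^2 = 0.035156
  p = 33/64 = 0.515625; p^2 = 0.515625^2 = 0.265869
  p = 19/64 = 0.296875; p^2 = 0.296875^2 = 0.088135
sum(p^2) = 0.035156 + 0.265869 + 0.088135 = 0.389160
D = 1 - 0.389160 = 0.610840 ≈ 0.6108

0.6108


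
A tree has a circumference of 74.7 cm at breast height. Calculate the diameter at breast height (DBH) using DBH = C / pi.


DBH = C / pi = 74.7 / 3.141593 = 23.7777 ≈ 23.78 cm

23.78 cm


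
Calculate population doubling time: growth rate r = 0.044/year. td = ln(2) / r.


td = ln(2) / 0.044 = 0.693147 / 0.044 = 15.7533 ≈ 15.8 years

15.8 years


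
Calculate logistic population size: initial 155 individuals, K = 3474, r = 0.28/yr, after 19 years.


(K - N0)/N0 = (3474 - 155)/155 = 3319/155 = 21.4129
r*t = 0.28 * 19 = 5.32; exp(-5.32) = 0.00489275
21.4129 * 0.00489275 = 0.104768
1 + 0.104768 = 1.10477
N = 3474 / 1.10477 = 3144.55 ≈ 3145

3145


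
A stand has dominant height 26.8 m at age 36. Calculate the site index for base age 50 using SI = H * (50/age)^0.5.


50/36 = 1.38889
(1.38889)^0.5 = 1.17851
SI = 26.8 * 1.17851 = 31.5841 ≈ 31.6 m

31.6 m


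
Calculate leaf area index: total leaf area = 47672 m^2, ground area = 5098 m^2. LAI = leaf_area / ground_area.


LAI = 47672 / 5098 = 9.3511 ≈ 9.35

9.35


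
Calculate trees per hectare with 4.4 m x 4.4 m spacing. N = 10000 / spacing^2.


N = 10000 / 4.4^2 = 10000 / 19.36 = 516.529 ≈ 517 trees/ha

517 trees/ha


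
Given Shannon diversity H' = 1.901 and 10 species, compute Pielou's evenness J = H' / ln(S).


ln(10) = 2.30259
J = H' / ln(S) = 1.901 / 2.30259 = 0.825592 ≈ 0.8256

0.8256


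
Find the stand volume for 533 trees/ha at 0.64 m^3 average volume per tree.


V_stand = 533 * 0.64 = 341.12 ≈ 341.1 m^3/ha

341.1 m^3/ha


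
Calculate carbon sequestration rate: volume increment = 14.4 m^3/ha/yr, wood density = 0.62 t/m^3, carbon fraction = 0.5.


C = 14.4 * 0.62 * 0.5 = 4.464 ≈ 4.46 t C/ha/yr

4.46 t C/ha/yr


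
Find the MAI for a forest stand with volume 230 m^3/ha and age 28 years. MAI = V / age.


MAI = 230 / 28 = 8.2143 ≈ 8.21 m^3/ha/yr

8.21 m^3/ha/yr


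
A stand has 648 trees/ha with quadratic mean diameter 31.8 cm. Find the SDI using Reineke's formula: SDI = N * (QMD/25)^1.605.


QMD/25 = 31.8/25 = 1.272
(1.272)^1.605 = exp(1.605 * ln(1.272)) = exp(1.605 * 0.240590) = exp(0.386147) = 1.47130
SDI = 648 * 1.47130 = 953.402 ≈ 953

953


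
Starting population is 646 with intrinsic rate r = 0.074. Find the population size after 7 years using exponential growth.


r*t = 0.074 * 7 = 0.518
exp(0.518) = 1.67867
N = 646 * 1.67867 = 1084.42 ≈ 1084

1084


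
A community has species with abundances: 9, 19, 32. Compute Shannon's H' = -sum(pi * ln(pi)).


Total N = 9 + 19 + 32 = 60
Per-species terms:
  p = 9/60 = 0.150000; ln(p) = -1.897120; p*ln(p) = 0.150000 * (-1.897120) = -0.284568
  p = 19/60 = 0.316667; ln(p) = -1.149905; p*ln(p) = 0.316667 * (-1.149905) = -0.364137
  p = 32/60 = 0.533333; ln(p) = -0.628609; p*ln(p) = 0.533333 * (-0.628609) = -0.335258
sum(p*ln(p)) = (-0.284568) + (-0.364137) + (-0.335258) = -0.983963
H' = -(-0.983963) = 0.983963 ≈ 0.9840

0.9840


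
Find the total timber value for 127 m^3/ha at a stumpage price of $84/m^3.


Value = 127 * 84 = $10668/ha

$10668/ha


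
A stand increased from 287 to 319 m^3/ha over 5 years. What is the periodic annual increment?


PAI = (V2 - V1) / period = (319 - 287) / 5 = 32 / 5 = 6.40 m^3/ha/yr

6.40 m^3/ha/yr


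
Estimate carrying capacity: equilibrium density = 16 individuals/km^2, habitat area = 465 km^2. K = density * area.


K = 16 * 465 = 7440 individuals

7440 individuals


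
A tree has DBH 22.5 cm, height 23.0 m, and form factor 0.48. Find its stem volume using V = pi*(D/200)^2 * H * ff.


(D/200)^2 = (22.5/200)^2 = 0.1125^2 = 0.01265625
BA = 3.141593 * 0.01265625 = 0.0397608 m^2
V = 0.0397608 * 23.0 * 0.48 = 0.438959 ≈ 0.439 m^3

0.439 m^3


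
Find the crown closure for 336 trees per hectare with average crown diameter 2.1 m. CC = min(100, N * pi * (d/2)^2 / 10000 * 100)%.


(d/2)^2 = (2.1/2)^2 = 1.05^2 = 1.1025
Crown area = 3.141593 * 1.1025 = 3.46361 m^2
N * area / 10000 * 100 = 336 * 3.46361 / 10000 * 100 = 11.6377
CC = min(100, 11.6377) = 11.6377 ≈ 11.6%

11.6%


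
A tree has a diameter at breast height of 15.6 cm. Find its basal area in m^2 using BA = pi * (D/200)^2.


D/200 = 15.6/200 = 0.078 m
(D/200)^2 = 0.078^2 = 0.006084
BA = 3.141593 * 0.006084 = 0.0191135 ≈ 0.0191 m^2

0.0191 m^2


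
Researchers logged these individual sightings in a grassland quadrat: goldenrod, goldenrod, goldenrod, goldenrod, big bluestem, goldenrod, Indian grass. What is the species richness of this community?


Total individuals logged = 7
Distinct species (count of individuals): goldenrod (5), big bluestem (1), Indian grass (1)
Species richness = number of distinct species = 3

3


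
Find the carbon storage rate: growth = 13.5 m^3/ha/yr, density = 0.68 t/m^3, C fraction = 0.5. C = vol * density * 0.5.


C = 13.5 * 0.68 * 0.5 = 4.59 t C/ha/yr

4.59 t C/ha/yr


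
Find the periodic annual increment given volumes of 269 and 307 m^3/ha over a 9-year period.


PAI = (V2 - V1) / period = (307 - 269) / 9 = 38 / 9 = 4.2222 ≈ 4.22 m^3/ha/yr

4.22 m^3/ha/yr


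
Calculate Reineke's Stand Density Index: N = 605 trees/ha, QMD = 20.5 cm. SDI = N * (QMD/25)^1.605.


QMD/25 = 20.5/25 = 0.82
(0.82)^1.605 = exp(1.605 * ln(0.82)) = exp(1.605 * (-0.198451)) = exp(-0.318514) = 0.727229
SDI = 605 * 0.727229 = 439.974 ≈ 440

440


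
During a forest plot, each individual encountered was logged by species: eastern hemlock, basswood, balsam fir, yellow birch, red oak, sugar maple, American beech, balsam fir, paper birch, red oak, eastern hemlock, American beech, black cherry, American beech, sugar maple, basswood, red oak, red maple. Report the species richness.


Total individuals logged = 18
Distinct species (count of individuals): eastern hemlock (2), basswood (2), balsam fir (2), yellow birch (1), red oak (3), sugar maple (2), American beech (3), paper birch (1), black cherry (1), red maple (1)
Species richness = number of distinct species = 10

10


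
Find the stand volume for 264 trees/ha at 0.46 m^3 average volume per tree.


V_stand = 264 * 0.46 = 121.44 ≈ 121.4 m^3/ha

121.4 m^3/ha


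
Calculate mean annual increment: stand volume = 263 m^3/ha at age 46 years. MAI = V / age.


MAI = 263 / 46 = 5.7174 ≈ 5.72 m^3/ha/yr

5.72 m^3/ha/yr


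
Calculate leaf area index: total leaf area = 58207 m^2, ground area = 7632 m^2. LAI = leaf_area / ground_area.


LAI = 58207 / 7632 = 7.6267 ≈ 7.63

7.63


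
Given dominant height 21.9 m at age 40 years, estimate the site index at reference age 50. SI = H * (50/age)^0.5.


50/40 = 1.25000
(1.25000)^0.5 = 1.11803
SI = 21.9 * 1.11803 = 24.4849 ≈ 24.5 m

24.5 m


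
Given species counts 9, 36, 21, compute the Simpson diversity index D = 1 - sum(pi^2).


Total N = 9 + 36 + 21 = 66
Per-species terms:
  p = 9/66 = 0.136364; p^2 = 0.136364^2 = 0.018595
  p = 36/66 = 0.545455; p^2 = 0.545455^2 = 0.297521
  p = 21/66 = 0.318182; p^2 = 0.318182^2 = 0.101240
sum(p^2) = 0.018595 + 0.297521 + 0.101240 = 0.417356
D = 1 - 0.417356 = 0.582644 ≈ 0.5826

0.5826


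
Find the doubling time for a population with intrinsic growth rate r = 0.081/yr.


td = ln(2) / 0.081 = 0.693147 / 0.081 = 8.55737 ≈ 8.6 years

8.6 years


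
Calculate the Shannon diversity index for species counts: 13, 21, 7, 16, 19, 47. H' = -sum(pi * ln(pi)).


Total N = 13 + 21 + 7 + 16 + 19 + 47 = 123
Per-species terms:
  p = 13/123 = 0.105691; ln(p) = -2.247236; p*ln(p) = 0.105691 * (-2.247236) = -0.237513
  p = 21/123 = 0.170732; ln(p) = -1.767660; p*ln(p) = 0.170732 * (-1.767660) = -0.301796
  p = 7/123 = 0.056911; ln(p) = -2.866267; p*ln(p) = 0.056911 * (-2.866267) = -0.163122
  p = 16/123 = 0.130081; ln(p) = -2.039598; p*ln(p) = 0.130081 * (-2.039598) = -0.265313
  p = 19/123 = 0.154472; ln(p) = -1.867742; p*ln(p) = 0.154472 * (-1.867742) = -0.288514
  p = 47/123 = 0.382114; ln(p) = -0.962036; p*ln(p) = 0.382114 * (-0.962036) = -0.367607
sum(p*ln(p)) = (-0.237513) + (-0.301796) + (-0.163122) + (-0.265313) + (-0.288514) + (-0.367607) = -1.623865
H' = -(-1.623865) = 1.623865 ≈ 1.6239

1.6239


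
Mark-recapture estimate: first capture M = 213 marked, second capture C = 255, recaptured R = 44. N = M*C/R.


N = M * C / R = 213 * 255 / 44 = 54315 / 44 = 1234.43 ≈ 1234

1234 individuals


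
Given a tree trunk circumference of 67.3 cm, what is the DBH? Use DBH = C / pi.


DBH = C / pi = 67.3 / 3.141593 = 21.4223 ≈ 21.42 cm

21.42 cm


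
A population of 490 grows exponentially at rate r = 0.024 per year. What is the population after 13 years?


r*t = 0.024 * 13 = 0.312
exp(0.312) = 1.36615
N = 490 * 1.36615 = 669.414 ≈ 669

669


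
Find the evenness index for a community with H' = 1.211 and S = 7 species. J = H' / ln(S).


ln(7) = 1.94591
J = H' / ln(S) = 1.211 / 1.94591 = 0.622331 ≈ 0.6223

0.6223


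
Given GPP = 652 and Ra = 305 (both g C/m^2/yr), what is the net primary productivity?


NPP = GPP - Ra = 652 - 305 = 347 g C/m^2/yr

347 g C/m^2/yr


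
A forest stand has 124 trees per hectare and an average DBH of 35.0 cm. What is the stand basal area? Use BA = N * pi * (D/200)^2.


(D/200)^2 = (35.0/200)^2 = 0.175^2 = 0.030625
Individual BA = 3.141593 * 0.030625 = 0.0962113 m^2
Stand BA = 124 * 0.0962113 = 11.9302 ≈ 11.93 m^2/ha

11.93 m^2/ha


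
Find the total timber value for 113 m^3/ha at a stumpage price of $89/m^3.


Value = 113 * 89 = $10057/ha

$10057/ha


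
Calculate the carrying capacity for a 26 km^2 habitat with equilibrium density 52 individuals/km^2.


K = 52 * 26 = 1352 individuals

1352 individuals


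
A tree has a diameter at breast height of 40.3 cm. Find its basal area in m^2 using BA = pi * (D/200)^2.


D/200 = 40.3/200 = 0.2015 m
(D/200)^2 = 0.2015^2 = 0.04060225
BA = 3.141593 * 0.04060225 = 0.127556 ≈ 0.1276 m^2

0.1276 m^2


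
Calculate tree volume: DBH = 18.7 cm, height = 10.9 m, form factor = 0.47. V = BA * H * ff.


(D/200)^2 = (18.7/200)^2 = 0.0935^2 = 0.00874225
BA = 3.141593 * 0.00874225 = 0.0274646 m^2
V = 0.0274646 * 10.9 * 0.47 = 0.140701 ≈ 0.141 m^3

0.141 m^3


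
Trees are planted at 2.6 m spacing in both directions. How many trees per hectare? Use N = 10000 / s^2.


N = 10000 / 2.6^2 = 10000 / 6.76 = 1479.29 ≈ 1479 trees/ha

1479 trees/ha


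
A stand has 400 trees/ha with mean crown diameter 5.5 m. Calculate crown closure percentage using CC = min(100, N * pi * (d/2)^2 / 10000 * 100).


(d/2)^2 = (5.5/2)^2 = 2.75^2 = 7.5625
Crown area = 3.141593 * 7.5625 = 23.7583 m^2
N * area / 10000 * 100 = 400 * 23.7583 / 10000 * 100 = 95.0332
CC = min(100, 95.0332) = 95.0332 ≈ 95.0%

95.0%


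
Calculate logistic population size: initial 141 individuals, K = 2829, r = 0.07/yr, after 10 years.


(K - N0)/N0 = (2829 - 141)/141 = 2688/141 = 19.0638
r*t = 0.07 * 10 = 0.7; exp(-0.7) = 0.496585
19.0638 * 0.496585 = 9.46680
1 + 9.46680 = 10.4668
N = 2829 / 10.4668 = 270.283 ≈ 270

270


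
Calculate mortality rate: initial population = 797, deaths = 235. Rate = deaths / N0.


Mortality rate = 235 / 797 = 0.294856 ≈ 0.2949

0.2949


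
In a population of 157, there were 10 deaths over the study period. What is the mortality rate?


Mortality rate = 10 / 157 = 0.063694 ≈ 0.0637

0.0637


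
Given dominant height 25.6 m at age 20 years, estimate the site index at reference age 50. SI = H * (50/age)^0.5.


50/20 = 2.50000
(2.50000)^0.5 = 1.58114
SI = 25.6 * 1.58114 = 40.4772 ≈ 40.5 m

40.5 m


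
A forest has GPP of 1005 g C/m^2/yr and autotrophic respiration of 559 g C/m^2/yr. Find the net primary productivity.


NPP = GPP - Ra = 1005 - 559 = 446 g C/m^2/yr

446 g C/m^2/yr


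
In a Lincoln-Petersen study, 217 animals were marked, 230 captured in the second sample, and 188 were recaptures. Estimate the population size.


N = M * C / R = 217 * 230 / 188 = 49910 / 188 = 265.48 ≈ 265

265 individuals


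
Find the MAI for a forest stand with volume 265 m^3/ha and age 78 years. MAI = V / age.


MAI = 265 / 78 = 3.3974 ≈ 3.40 m^3/ha/yr

3.40 m^3/ha/yr


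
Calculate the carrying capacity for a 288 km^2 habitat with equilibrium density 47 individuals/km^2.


K = 47 * 288 = 13536 individuals

13536 individuals


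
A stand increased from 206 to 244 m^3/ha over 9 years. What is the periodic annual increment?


PAI = (V2 - V1) / period = (244 - 206) / 9 = 38 / 9 = 4.2222 ≈ 4.22 m^3/ha/yr

4.22 m^3/ha/yr


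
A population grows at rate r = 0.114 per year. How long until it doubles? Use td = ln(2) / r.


td = ln(2) / 0.114 = 0.693147 / 0.114 = 6.08024 ≈ 6.1 years

6.1 years


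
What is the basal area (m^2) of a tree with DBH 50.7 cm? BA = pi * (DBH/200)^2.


D/200 = 50.7/200 = 0.2535 m
(D/200)^2 = 0.2535^2 = 0.06426225
BA = 3.141593 * 0.06426225 = 0.201886 ≈ 0.2019 m^2

0.2019 m^2


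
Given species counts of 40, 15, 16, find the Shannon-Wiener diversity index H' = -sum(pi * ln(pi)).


Total N = 40 + 15 + 16 = 71
Per-species terms:
  p = 40/71 = 0.563380; ln(p) = -0.573801; p*ln(p) = 0.563380 * (-0.573801) = -0.323268
  p = 15/71 = 0.211268; ln(p) = -1.554628; p*ln(p) = 0.211268 * (-1.554628) = -0.328443
  p = 16/71 = 0.225352; ln(p) = -1.490092; p*ln(p) = 0.225352 * (-1.490092) = -0.335795
sum(p*ln(p)) = (-0.323268) + (-0.328443) + (-0.335795) = -0.987506
H' = -(-0.987506) = 0.987506 ≈ 0.9875

0.9875


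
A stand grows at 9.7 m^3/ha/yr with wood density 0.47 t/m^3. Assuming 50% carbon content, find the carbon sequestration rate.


C = 9.7 * 0.47 * 0.5 = 2.2795 ≈ 2.28 t C/ha/yr

2.28 t C/ha/yr


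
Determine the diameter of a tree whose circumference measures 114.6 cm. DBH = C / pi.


DBH = C / pi = 114.6 / 3.141593 = 36.4783 ≈ 36.48 cm

36.48 cm


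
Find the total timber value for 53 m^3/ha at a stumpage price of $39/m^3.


Value = 53 * 39 = $2067/ha

$2067/ha


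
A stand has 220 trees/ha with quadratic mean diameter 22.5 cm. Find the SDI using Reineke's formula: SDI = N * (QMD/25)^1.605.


QMD/25 = 22.5/25 = 0.9
(0.9)^1.605 = exp(1.605 * ln(0.9)) = exp(1.605 * (-0.105361)) = exp(-0.169104) = 0.844421
SDI = 220 * 0.844421 = 185.773 ≈ 186

186


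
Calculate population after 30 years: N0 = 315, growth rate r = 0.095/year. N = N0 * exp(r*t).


r*t = 0.095 * 30 = 2.85
exp(2.85) = 17.2878
N = 315 * 17.2878 = 5445.66 ≈ 5446

5446


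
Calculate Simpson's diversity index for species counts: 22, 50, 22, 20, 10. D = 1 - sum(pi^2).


Total N = 22 + 50 + 22 + 20 + 10 = 124
Per-species terms:
  p = 22/124 = 0.177419; p^2 = 0.177419^2 = 0.031478
  p = 50/124 = 0.403226; p^2 = 0.403226^2 = 0.162591
  p = 22/124 = 0.177419; p^2 = 0.177419^2 = 0.031478
  p = 20/124 = 0.161290; p^2 = 0.161290^2 = 0.026014
  p = 10/124 = 0.080645; p^2 = 0.080645^2 = 0.006504
sum(p^2) = 0.031478 + 0.162591 + 0.031478 + 0.026014 + 0.006504 = 0.258065
D = 1 - 0.258065 = 0.741935 ≈ 0.7419

0.7419


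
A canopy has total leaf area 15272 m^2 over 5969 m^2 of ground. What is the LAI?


LAI = 15272 / 5969 = 2.5586 ≈ 2.56

2.56


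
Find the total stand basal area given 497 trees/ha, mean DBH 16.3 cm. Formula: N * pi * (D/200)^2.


(D/200)^2 = (16.3/200)^2 = 0.0815^2 = 0.00664225
Individual BA = 3.141593 * 0.00664225 = 0.0208672 m^2
Stand BA = 497 * 0.0208672 = 10.3710 ≈ 10.37 m^2/ha

10.37 m^2/ha


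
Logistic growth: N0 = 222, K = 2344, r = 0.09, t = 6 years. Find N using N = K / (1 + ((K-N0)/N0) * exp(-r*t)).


(K - N0)/N0 = (2344 - 222)/222 = 2122/222 = 9.55856
r*t = 0.09 * 6 = 0.54; exp(-0.54) = 0.582748
9.55856 * 0.582748 = 5.57023
1 + 5.57023 = 6.57023
N = 2344 / 6.57023 = 356.761 ≈ 357

357


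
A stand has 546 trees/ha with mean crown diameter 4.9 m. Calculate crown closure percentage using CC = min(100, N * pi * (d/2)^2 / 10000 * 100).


(d/2)^2 = (4.9/2)^2 = 2.45^2 = 6.0025
Crown area = 3.141593 * 6.0025 = 18.8574 m^2
N * area / 10000 * 100 = 546 * 18.8574 / 10000 * 100 = 102.961
CC = min(100, 102.961) = 100%

100%


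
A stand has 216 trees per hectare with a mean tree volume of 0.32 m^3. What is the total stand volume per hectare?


V_stand = 216 * 0.32 = 69.12 ≈ 69.1 m^3/ha

69.1 m^3/ha


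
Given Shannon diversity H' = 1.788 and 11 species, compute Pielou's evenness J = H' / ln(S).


ln(11) = 2.39790
J = H' / ln(S) = 1.788 / 2.39790 = 0.745652 ≈ 0.7457

0.7457


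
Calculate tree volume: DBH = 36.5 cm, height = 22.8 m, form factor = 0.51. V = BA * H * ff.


(D/200)^2 = (36.5/200)^2 = 0.1825^2 = 0.03330625
BA = 3.141593 * 0.03330625 = 0.104635 m^2
V = 0.104635 * 22.8 * 0.51 = 1.21670 ≈ 1.217 m^3

1.217 m^3


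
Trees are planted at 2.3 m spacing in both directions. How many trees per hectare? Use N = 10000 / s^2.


N = 10000 / 2.3^2 = 10000 / 5.29 = 1890.36 ≈ 1890 trees/ha

1890 trees/ha


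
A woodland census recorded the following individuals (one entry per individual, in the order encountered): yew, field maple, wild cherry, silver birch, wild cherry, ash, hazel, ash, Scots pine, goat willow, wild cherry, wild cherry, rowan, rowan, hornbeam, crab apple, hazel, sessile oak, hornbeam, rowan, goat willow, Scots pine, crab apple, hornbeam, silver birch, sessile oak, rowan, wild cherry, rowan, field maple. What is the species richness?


Total individuals logged = 30
Distinct species (count of individuals): yew (1), field maple (2), wild cherry (5), silver birch (2), ash (2), hazel (2), Scots pine (2), goat willow (2), rowan (5), hornbeam (3), crab apple (2), sessile oak (2)
Species richness = number of distinct species = 12

12


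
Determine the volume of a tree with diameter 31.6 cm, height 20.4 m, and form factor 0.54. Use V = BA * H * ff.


(D/200)^2 = (31.6/200)^2 = 0.158^2 = 0.024964
BA = 3.141593 * 0.024964 = 0.0784267 m^2
V = 0.0784267 * 20.4 * 0.54 = 0.863949 ≈ 0.864 m^3

0.864 m^3


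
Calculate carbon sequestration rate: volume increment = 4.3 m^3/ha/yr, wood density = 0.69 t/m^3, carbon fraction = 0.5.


C = 4.3 * 0.69 * 0.5 = 1.4835 ≈ 1.48 t C/ha/yr

1.48 t C/ha/yr


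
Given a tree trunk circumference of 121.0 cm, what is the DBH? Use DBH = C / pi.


DBH = C / pi = 121.0 / 3.141593 = 38.5155 ≈ 38.52 cm

38.52 cm


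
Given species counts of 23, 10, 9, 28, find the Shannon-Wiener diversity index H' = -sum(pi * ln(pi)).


Total N = 23 + 10 + 9 + 28 = 70
Per-species terms:
  p = 23/70 = 0.328571; ln(p) = -1.113002; p*ln(p) = 0.328571 * (-1.113002) = -0.365700
  p = 10/70 = 0.142857; ln(p) = -1.945911; p*ln(p) = 0.142857 * (-1.945911) = -0.277987
  p = 9/70 = 0.128571; ln(p) = -2.051274; p*ln(p) = 0.128571 * (-2.051274) = -0.263734
  p = 28/70 = 0.400000; ln(p) = -0.916291; p*ln(p) = 0.400000 * (-0.916291) = -0.366516
sum(p*ln(p)) = (-0.365700) + (-0.277987) + (-0.263734) + (-0.366516) = -1.273937
H' = -(-1.273937) = 1.273937 ≈ 1.2739

1.2739


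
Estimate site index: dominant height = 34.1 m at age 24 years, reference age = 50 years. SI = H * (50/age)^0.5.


50/24 = 2.08333
(2.08333)^0.5 = 1.44337
SI = 34.1 * 1.44337 = 49.2189 ≈ 49.2 m

49.2 m


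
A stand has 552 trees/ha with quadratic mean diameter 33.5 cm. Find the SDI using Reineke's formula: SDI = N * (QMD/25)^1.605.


QMD/25 = 33.5/25 = 1.34
(1.34)^1.605 = exp(1.605 * ln(1.34)) = exp(1.605 * 0.292670) = exp(0.469735) = 1.59957
SDI = 552 * 1.59957 = 882.963 ≈ 883

883


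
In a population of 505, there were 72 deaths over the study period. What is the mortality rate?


Mortality rate = 72 / 505 = 0.142574 ≈ 0.1426

0.1426


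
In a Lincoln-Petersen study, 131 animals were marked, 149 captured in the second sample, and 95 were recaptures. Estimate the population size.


N = M * C / R = 131 * 149 / 95 = 19519 / 95 = 205.46 ≈ 205

205 individuals


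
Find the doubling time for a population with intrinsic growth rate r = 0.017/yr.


td = ln(2) / 0.017 = 0.693147 / 0.017 = 40.7734 ≈ 40.8 years

40.8 years


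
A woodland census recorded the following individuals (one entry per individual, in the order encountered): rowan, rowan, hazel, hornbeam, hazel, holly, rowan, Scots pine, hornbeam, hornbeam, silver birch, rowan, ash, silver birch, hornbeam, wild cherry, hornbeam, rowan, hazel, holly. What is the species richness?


Total individuals logged = 20
Distinct species (count of individuals): rowan (5), hazel (3), hornbeam (5), holly (2), Scots pine (1), silver birch (2), ash (1), wild cherry (1)
Species richness = number of distinct species = 8

8


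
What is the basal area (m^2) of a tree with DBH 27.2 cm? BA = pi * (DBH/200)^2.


D/200 = 27.2/200 = 0.136 m
(D/200)^2 = 0.136^2 = 0.018496
BA = 3.141593 * 0.018496 = 0.0581069 ≈ 0.0581 m^2

0.0581 m^2


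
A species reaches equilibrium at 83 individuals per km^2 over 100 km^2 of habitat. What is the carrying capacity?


K = 83 * 100 = 8300 individuals

8300 individuals


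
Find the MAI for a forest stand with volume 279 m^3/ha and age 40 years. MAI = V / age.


MAI = 279 / 40 = 6.9750 ≈ 6.98 m^3/ha/yr

6.98 m^3/ha/yr


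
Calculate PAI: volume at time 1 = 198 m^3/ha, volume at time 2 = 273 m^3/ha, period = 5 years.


PAI = (V2 - V1) / period = (273 - 198) / 5 = 75 / 5 = 15.00 m^3/ha/yr

15.00 m^3/ha/yr


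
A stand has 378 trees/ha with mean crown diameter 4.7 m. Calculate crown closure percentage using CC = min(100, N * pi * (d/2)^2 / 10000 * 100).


(d/2)^2 = (4.7/2)^2 = 2.35^2 = 5.5225
Crown area = 3.141593 * 5.5225 = 17.3494 m^2
N * area / 10000 * 100 = 378 * 17.3494 / 10000 * 100 = 65.5807
CC = min(100, 65.5807) = 65.5807 ≈ 65.6%

65.6%


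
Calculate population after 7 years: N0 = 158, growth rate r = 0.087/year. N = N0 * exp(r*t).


r*t = 0.087 * 7 = 0.609
exp(0.609) = 1.83859
N = 158 * 1.83859 = 290.497 ≈ 290

290


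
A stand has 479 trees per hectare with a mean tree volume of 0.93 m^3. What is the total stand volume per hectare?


V_stand = 479 * 0.93 = 445.47 ≈ 445.5 m^3/ha

445.5 m^3/ha


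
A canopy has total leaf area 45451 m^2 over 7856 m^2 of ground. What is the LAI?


LAI = 45451 / 7856 = 5.7855 ≈ 5.79

5.79


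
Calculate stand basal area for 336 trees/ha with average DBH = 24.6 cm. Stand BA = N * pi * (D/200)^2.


(D/200)^2 = (24.6/200)^2 = 0.123^2 = 0.015129
Individual BA = 3.141593 * 0.015129 = 0.0475292 m^2
Stand BA = 336 * 0.0475292 = 15.9698 ≈ 15.97 m^2/ha

15.97 m^2/ha


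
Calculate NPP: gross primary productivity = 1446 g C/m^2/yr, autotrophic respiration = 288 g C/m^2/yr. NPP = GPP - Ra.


NPP = GPP - Ra = 1446 - 288 = 1158 g C/m^2/yr

1158 g C/m^2/yr


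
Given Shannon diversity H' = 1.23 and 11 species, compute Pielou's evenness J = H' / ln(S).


ln(11) = 2.39790
J = H' / ln(S) = 1.23 / 2.39790 = 0.512949 ≈ 0.5129

0.5129


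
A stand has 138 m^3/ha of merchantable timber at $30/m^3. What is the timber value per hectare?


Value = 138 * 30 = $4140/ha

$4140/ha


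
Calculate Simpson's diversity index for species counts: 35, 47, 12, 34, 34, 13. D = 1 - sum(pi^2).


Total N = 35 + 47 + 12 + 34 + 34 + 13 = 175
Per-species terms:
  p = 35/175 = 0.200000; p^2 = 0.200000^2 = 0.040000
  p = 47/175 = 0.268571; p^2 = 0.268571^2 = 0.072130
  p = 12/175 = 0.068571; p^2 = 0.068571^2 = 0.004702
  p = 34/175 = 0.194286; p^2 = 0.194286^2 = 0.037747
  p = 34/175 = 0.194286; p^2 = 0.194286^2 = 0.037747
  p = 13/175 = 0.074286; p^2 = 0.074286^2 = 0.005518
sum(p^2) = 0.040000 + 0.072130 + 0.004702 + 0.037747 + 0.037747 + 0.005518 = 0.197844
D = 1 - 0.197844 = 0.802156 ≈ 0.8022

0.8022


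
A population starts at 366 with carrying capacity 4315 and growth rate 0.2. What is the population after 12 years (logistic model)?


(K - N0)/N0 = (4315 - 366)/366 = 3949/366 = 10.7896
r*t = 0.2 * 12 = 2.4; exp(-2.4) = 0.0907180
10.7896 * 0.0907180 = 0.978811
1 + 0.978811 = 1.97881
N = 4315 / 1.97881 = 2180.60 ≈ 2181

2181


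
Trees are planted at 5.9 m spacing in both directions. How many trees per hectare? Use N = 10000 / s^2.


N = 10000 / 5.9^2 = 10000 / 34.81 = 287.274 ≈ 287 trees/ha

287 trees/ha


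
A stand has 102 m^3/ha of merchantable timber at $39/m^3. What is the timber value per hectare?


Value = 102 * 39 = $3978/ha

$3978/ha


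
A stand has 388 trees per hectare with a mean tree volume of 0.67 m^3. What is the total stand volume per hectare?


V_stand = 388 * 0.67 = 259.96 ≈ 260.0 m^3/ha

260.0 m^3/ha


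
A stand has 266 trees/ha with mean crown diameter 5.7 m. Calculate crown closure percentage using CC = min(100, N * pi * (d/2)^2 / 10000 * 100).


(d/2)^2 = (5.7/2)^2 = 2.85^2 = 8.1225
Crown area = 3.141593 * 8.1225 = 25.5176 m^2
N * area / 10000 * 100 = 266 * 25.5176 / 10000 * 100 = 67.8768
CC = min(100, 67.8768) = 67.8768 ≈ 67.9%

67.9%


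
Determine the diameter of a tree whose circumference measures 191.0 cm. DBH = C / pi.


DBH = C / pi = 191.0 / 3.141593 = 60.7972 ≈ 60.80 cm

60.80 cm


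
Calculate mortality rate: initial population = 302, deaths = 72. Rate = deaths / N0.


Mortality rate = 72 / 302 = 0.238411 ≈ 0.2384

0.2384


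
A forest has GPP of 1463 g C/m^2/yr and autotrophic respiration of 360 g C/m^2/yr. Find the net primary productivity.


NPP = GPP - Ra = 1463 - 360 = 1103 g C/m^2/yr

1103 g C/m^2/yr


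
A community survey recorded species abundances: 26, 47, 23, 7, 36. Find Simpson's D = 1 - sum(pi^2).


Total N = 26 + 47 + 23 + 7 + 36 = 139
Per-species terms:
  p = 26/139 = 0.187050; p^2 = 0.187050^2 = 0.034988
  p = 47/139 = 0.338129; p^2 = 0.338129^2 = 0.114331
  p = 23/139 = 0.165468; p^2 = 0.165468^2 = 0.027380
  p = 7/139 = 0.050360; p^2 = 0.050360^2 = 0.002536
  p = 36/139 = 0.258993; p^2 = 0.258993^2 = 0.067077
sum(p^2) = 0.034988 + 0.114331 + 0.027380 + 0.002536 + 0.067077 = 0.246312
D = 1 - 0.246312 = 0.753688 ≈ 0.7537

0.7537


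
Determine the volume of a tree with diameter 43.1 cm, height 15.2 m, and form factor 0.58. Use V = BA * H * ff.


(D/200)^2 = (43.1/200)^2 = 0.2155^2 = 0.04644025
BA = 3.141593 * 0.04644025 = 0.145896 m^2
V = 0.145896 * 15.2 * 0.58 = 1.28622 ≈ 1.286 m^3

1.286 m^3


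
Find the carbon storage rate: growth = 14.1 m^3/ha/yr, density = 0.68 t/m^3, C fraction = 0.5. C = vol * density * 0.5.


C = 14.1 * 0.68 * 0.5 = 4.794 ≈ 4.79 t C/ha/yr

4.79 t C/ha/yr


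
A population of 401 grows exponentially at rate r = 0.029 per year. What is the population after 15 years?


r*t = 0.029 * 15 = 0.435
exp(0.435) = 1.54496
N = 401 * 1.54496 = 619.529 ≈ 620

620


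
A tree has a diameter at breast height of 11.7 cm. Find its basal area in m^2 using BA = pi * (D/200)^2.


D/200 = 11.7/200 = 0.0585 m
(D/200)^2 = 0.0585^2 = 0.00342225
BA = 3.141593 * 0.00342225 = 0.0107513 ≈ 0.0108 m^2

0.0108 m^2


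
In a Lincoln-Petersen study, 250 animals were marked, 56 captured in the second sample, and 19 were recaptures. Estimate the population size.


N = M * C / R = 250 * 56 / 19 = 14000 / 19 = 736.84 ≈ 737

737 individuals
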